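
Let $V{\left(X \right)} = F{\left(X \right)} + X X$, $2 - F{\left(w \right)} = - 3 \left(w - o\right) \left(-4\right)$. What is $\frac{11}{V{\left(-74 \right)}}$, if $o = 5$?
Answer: $\frac{11}{6426} \approx 0.0017118$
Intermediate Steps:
$F{\left(w \right)} = 62 - 12 w$ ($F{\left(w \right)} = 2 - - 3 \left(w - 5\right) \left(-4\right) = 2 - - 3 \left(-5 + w\right) \left(-4\right) = 2 - \left(15 - 3 w\right) \left(-4\right) = 2 - \left(-60 + 12 w\right) = 62 - 12 w$)
$V{\left(X \right)} = 62 + X^{2} - 12 X$ ($V{\left(X \right)} = \left(62 - 12 X\right) + X X = \left(62 - 12 X\right) + X^{2} = 62 + X^{2} - 12 X$)
$\frac{11}{V{\left(-74 \right)}} = \frac{11}{62 + \left(-74\right)^{2} - -888} = \frac{11}{62 + 5476 + 888} = \frac{11}{6426}$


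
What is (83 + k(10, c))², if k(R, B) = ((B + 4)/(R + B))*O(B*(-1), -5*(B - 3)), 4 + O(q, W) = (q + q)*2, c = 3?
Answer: 935089/169 ≈ 5533.1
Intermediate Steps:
O(q, W) = -4 + 4*q (O(q, W) = -4 + (q + q)*2 = -4 + (2*q)*2 = -4 + 4*q)
k(R, B) = (-4 - 4*B)*(4 + B)/(B + R) (k(R, B) = ((B + 4)/(R + B))*(-4 + 4*(B*(-1))) = ((4 + B)/(B + R))*(-4 + 4*(-B)) = ((4 + B)/(B + R))*(-4 - 4*B) = (-4 - 4*B)*(4 + B)/(B + R))
(83 + k(10, c))² = (83 + 4*(-1 - 1*3)*(4 + 3)/(3 + 10))² = (83 + 4*(-1 - 3)*7/13)² = (83 + 4*(1/13)*(-4)*7)² = (83 - 112/13)² = (967/13)² = 935089/169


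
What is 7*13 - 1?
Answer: 90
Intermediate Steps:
7*13 - 1 = 91 - 1 = 90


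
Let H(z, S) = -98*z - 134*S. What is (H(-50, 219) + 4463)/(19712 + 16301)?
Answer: -19983/36013 ≈ -0.55488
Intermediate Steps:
H(z, S) = -134*S - 98*z
(H(-50, 219) + 4463)/(19712 + 16301) = ((-134*219 - 98*(-50)) + 4463)/(19712 + 16301) = ((-29346 + 4900) + 4463)/36013 = (-24446 + 4463)*(1/36013) = -19983*1/36013 = -19983/36013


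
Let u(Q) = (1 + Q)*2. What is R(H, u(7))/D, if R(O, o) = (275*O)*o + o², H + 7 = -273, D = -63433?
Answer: 1231744/63433 ≈ 19.418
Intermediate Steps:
H = -280 (H = -7 - 273 = -280)
u(Q) = 2 + 2*Q
R(O, o) = o² + 275*O*o (R(O, o) = 275*O*o + o² = o² + 275*O*o)
R(H, u(7))/D = ((2 + 2*7)*((2 + 2*7) + 275*(-280)))/(-63433) = ((2 + 14)*((2 + 14) - 77000))*(-1/63433) = (16*(16 - 77000))*(-1/63433) = (16*(-76984))*(-1/63433) = -1231744*(-1/63433) = 1231744/63433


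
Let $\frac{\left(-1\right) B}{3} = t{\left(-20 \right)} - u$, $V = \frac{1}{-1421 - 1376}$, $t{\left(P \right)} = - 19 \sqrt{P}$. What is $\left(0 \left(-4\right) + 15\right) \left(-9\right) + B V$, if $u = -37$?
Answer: $- \frac{377484}{2797} - \frac{114 i \sqrt{5}}{2797} \approx -134.96 - 0.091138 i$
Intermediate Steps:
$V = - \frac{1}{2797}$ ($V = \frac{1}{-2797} = - \frac{1}{2797} \approx -0.00035753$)
$B = -111 + 114 i \sqrt{5}$ ($B = - 3 \left(- 19 \sqrt{-20} - -37\right) = - 3 \left(- 19 \cdot 2 i \sqrt{5} + 37\right) = - 3 \left(- 38 i \sqrt{5} + 37\right) = - 3 \left(37 - 38 i \sqrt{5}\right) = -111 + 114 i \sqrt{5} \approx -111.0 + 254.91 i$)
$\left(0 \left(-4\right) + 15\right) \left(-9\right) + B V = \left(0 \left(-4\right) + 15\right) \left(-9\right) + \left(-111 + 114 i \sqrt{5}\right) \left(- \frac{1}{2797}\right) = \left(0 + 15\right) \left(-9\right) + \left(\frac{111}{2797} - \frac{114 i \sqrt{5}}{2797}\right) = 15 \left(-9\right) + \left(\frac{111}{2797} - \frac{114 i \sqrt{5}}{2797}\right) = -135 + \left(\frac{111}{2797} - \frac{114 i \sqrt{5}}{2797}\right) = - \frac{377484}{2797} - \frac{114 i \sqrt{5}}{2797}$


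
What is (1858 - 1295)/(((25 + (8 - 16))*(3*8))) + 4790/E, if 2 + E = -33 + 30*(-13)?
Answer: -20177/2040 ≈ -9.8907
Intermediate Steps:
E = -425 (E = -2 + (-33 + 30*(-13)) = -2 + (-33 - 390) = -2 - 423 = -425)
(1858 - 1295)/(((25 + (8 - 16))*(3*8))) + 4790/E = (1858 - 1295)/(((25 + (8 - 16))*(3*8))) + 4790/(-425) = 563/(((25 - 8)*24)) + 4790*(-1/425) = 563/((17*24)) - 958/85 = 563/408 - 958/85 = -20177/2040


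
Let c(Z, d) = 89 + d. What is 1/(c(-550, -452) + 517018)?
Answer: 1/516655 ≈ 1.9355e-6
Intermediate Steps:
1/(c(-550, -452) + 517018) = 1/((89 - 452) + 517018) = 1/(-363 + 517018) = 1/516655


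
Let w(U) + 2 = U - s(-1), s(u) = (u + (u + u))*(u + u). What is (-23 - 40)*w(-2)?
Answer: 630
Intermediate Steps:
s(u) = 6*u² (s(u) = (u + 2*u)*(2*u) = (3*u)*(2*u) = 6*u²)
w(U) = -8 + U (w(U) = -2 + (U - 6*(-1)²) = -2 + (U - 6) = -2 + (-6 + U) = -8 + U)
(-23 - 40)*w(-2) = (-23 - 40)*(-8 - 2) = -63*(-10) = 630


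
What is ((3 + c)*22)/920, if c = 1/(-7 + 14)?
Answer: 121/1610 ≈ 0.075155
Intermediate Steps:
c = ⅐ (c = 1/7 = ⅐ ≈ 0.14286)
((3 + c)*22)/920 = ((3 + ⅐)*22)/920 = ((22/7)*22)*(1/920) = (484/7)*(1/920) = 121/1610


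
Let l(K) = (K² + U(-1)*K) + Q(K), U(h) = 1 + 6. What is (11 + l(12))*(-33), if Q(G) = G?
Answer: -8283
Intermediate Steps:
U(h) = 7
l(K) = K² + 8*K (l(K) = (K² + 7*K) + K = K² + 8*K)
(11 + l(12))*(-33) = (11 + 12*(8 + 12))*(-33) = (11 + 12*20)*(-33) = (11 + 240)*(-33) = 251*(-33) = -8283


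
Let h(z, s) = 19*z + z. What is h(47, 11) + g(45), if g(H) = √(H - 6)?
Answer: 940 + √39 ≈ 946.25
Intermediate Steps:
g(H) = √(-6 + H)
h(z, s) = 20*z
h(47, 11) + g(45) = 20*47 + √(-6 + 45) = 940 + √39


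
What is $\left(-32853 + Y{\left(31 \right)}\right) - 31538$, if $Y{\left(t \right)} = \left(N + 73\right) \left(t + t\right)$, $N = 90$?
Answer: $-54285$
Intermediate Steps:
$Y{\left(t \right)} = 326 t$ ($Y{\left(t \right)} = \left(90 + 73\right) \left(t + t\right) = 163 \cdot 2 t = 326 t$)
$\left(-32853 + Y{\left(31 \right)}\right) - 31538 = \left(-32853 + 326 \cdot 31\right) - 31538 = \left(-32853 + 10106\right) - 31538 = -22747 - 31538 = -54285$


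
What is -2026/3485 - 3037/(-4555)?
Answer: 271103/3174835 ≈ 0.085391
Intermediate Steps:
-2026/3485 - 3037/(-4555) = -2026*1/3485 - 3037*(-1/4555) = -2026/3485 + 3037/4555 = 271103/3174835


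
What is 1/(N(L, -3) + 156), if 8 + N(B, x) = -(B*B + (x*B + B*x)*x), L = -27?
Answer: -1/95 ≈ -0.010526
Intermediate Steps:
N(B, x) = -8 - B² - 2*B*x² (N(B, x) = -8 - (B*B + (x*B + B*x)*x) = -8 - (B² + (B*x + B*x)*x) = -8 - (B² + (2*B*x)*x) = -8 - (B² + 2*B*x²) = -8 + (-B² - 2*B*x²) = -8 - B² - 2*B*x²)
1/(N(L, -3) + 156) = 1/((-8 - 1*(-27)² - 2*(-27)*(-3)²) + 156) = 1/((-8 - 1*729 - 2*(-27)*9) + 156) = 1/((-8 - 729 + 486) + 156) = 1/(-251 + 156) = 1/(-95) = -1/95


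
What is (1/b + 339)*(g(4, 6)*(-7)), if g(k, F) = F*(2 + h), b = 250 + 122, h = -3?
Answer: 882763/62 ≈ 14238.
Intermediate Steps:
b = 372
g(k, F) = -F (g(k, F) = F*(2 - 3) = F*(-1) = -F)
(1/b + 339)*(g(4, 6)*(-7)) = (1/372 + 339)*(-1*6*(-7)) = (1/372 + 339)*(-6*(-7)) = (126109/372)*42 = 882763/62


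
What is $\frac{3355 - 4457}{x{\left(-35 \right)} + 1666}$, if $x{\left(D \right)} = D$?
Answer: $- \frac{1102}{1631} \approx -0.67566$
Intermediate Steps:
$\frac{3355 - 4457}{x{\left(-35 \right)} + 1666} = \frac{3355 - 4457}{-35 + 1666} = - \frac{1102}{1631}$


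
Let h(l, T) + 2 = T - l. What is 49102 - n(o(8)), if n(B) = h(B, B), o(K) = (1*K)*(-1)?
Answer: 49104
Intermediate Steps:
h(l, T) = -2 + T - l (h(l, T) = -2 + (T - l) = -2 + T - l)
o(K) = -K (o(K) = K*(-1) = -K)
n(B) = -2 (n(B) = -2 + B - B = -2)
49102 - n(o(8)) = 49102 - 1*(-2) = 49102 + 2 = 49104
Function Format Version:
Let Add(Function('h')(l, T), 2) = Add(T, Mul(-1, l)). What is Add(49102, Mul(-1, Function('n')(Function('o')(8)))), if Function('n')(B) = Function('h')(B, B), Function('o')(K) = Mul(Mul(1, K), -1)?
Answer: 49104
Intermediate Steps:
Function('h')(l, T) = Add(-2, T, Mul(-1, l)) (Function('h')(l, T) = Add(-2, Add(T, Mul(-1, l))) = Add(-2, T, Mul(-1, l)))
Function('o')(K) = Mul(-1, K) (Function('o')(K) = Mul(K, -1) = Mul(-1, K))
Function('n')(B) = -2 (Function('n')(B) = Add(-2, B, Mul(-1, B)) = -2)
Add(49102, Mul(-1, Function('n')(Function('o')(8)))) = Add(49102, Mul(-1, -2)) = Add(49102, 2) = 49104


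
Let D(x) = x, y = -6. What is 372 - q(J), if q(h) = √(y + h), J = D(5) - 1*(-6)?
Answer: 372 - √5 ≈ 369.76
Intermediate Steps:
J = 11 (J = 5 - 1*(-6) = 5 + 6 = 11)
q(h) = √(-6 + h)
372 - q(J) = 372 - √(-6 + 11) = 372 - √5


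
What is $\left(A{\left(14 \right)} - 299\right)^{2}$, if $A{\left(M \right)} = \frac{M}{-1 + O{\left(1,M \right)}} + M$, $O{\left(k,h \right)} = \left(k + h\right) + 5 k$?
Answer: $\frac{29170801}{361} \approx 80806.0$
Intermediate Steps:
$O{\left(k,h \right)} = h + 6 k$ ($O{\left(k,h \right)} = \left(h + k\right) + 5 k = h + 6 k$)
$A{\left(M \right)} = M + \frac{M}{5 + M}$ ($A{\left(M \right)} = \frac{M}{-1 + \left(M + 6 \cdot 1\right)} + M = \frac{M}{-1 + \left(M + 6\right)} + M = \frac{M}{-1 + \left(6 + M\right)} + M = \frac{M}{5 + M} + M = M + \frac{M}{5 + M}$)
$\left(A{\left(14 \right)} - 299\right)^{2} = \left(\frac{14 \left(6 + 14\right)}{5 + 14} - 299\right)^{2} = \left(14 \cdot \frac{1}{19} \cdot 20 - 299\right)^{2} = \left(\frac{280}{19} - 299\right)^{2} = \left(- \frac{5401}{19}\right)^{2} = \frac{29170801}{361}$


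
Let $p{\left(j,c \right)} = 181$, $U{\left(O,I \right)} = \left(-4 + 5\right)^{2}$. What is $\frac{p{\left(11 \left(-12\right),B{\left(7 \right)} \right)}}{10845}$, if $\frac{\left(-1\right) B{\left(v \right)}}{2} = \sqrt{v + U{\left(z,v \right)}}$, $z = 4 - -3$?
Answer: $\frac{181}{10845} \approx 0.01669$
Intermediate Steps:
$z = 7$ ($z = 4 + 3 = 7$)
$U{\left(O,I \right)} = 1$ ($U{\left(O,I \right)} = 1^{2} = 1$)
$B{\left(v \right)} = - 2 \sqrt{1 + v}$ ($B{\left(v \right)} = - 2 \sqrt{v + 1} = - 2 \sqrt{1 + v}$)
$\frac{p{\left(11 \left(-12\right),B{\left(7 \right)} \right)}}{10845} = \frac{181}{10845}$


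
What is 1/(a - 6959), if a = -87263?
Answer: -1/94222 ≈ -1.0613e-5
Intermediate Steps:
1/(a - 6959) = 1/(-87263 - 6959) = 1/(-94222) = -1/94222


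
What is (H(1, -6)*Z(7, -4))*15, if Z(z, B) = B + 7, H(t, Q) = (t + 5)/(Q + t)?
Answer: -54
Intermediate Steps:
H(t, Q) = (5 + t)/(Q + t)
Z(z, B) = 7 + B
(H(1, -6)*Z(7, -4))*15 = (((5 + 1)/(-6 + 1))*(7 - 4))*15 = ((6/(-5))*3)*15 = (-⅕*6*3)*15 = -6/5*3*15 = -18/5*15 = -54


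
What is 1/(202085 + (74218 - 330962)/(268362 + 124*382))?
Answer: 157865/31902020153 ≈ 4.9484e-6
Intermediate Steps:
1/(202085 + (74218 - 330962)/(268362 + 124*382)) = 1/(202085 - 256744/(268362 + 47368)) = 1/(202085 - 256744/315730) = 1/(202085 - 256744*1/315730) = 1/(202085 - 128372/157865) = 1/(31902020153/157865) = 157865/31902020153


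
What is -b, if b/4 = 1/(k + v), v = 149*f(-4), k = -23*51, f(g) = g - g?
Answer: 4/1173 ≈ 0.0034101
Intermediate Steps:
f(g) = 0
k = -1173
v = 0 (v = 149*0 = 0)
b = -4/1173 (b = 4/(-1173 + 0) = 4/(-1173) = 4*(-1/1173) = -4/1173 ≈ -0.0034101)
-b = -1*(-4/1173) = 4/1173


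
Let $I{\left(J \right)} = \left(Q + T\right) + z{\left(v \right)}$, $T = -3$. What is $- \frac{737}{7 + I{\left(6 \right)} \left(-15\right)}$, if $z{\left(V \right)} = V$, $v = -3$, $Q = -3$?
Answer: $- \frac{737}{142} \approx -5.1901$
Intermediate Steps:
$I{\left(J \right)} = -9$ ($I{\left(J \right)} = \left(-3 - 3\right) - 3 = -6 - 3 = -9$)
$- \frac{737}{7 + I{\left(6 \right)} \left(-15\right)} = - \frac{737}{7 - -135} = - \frac{737}{7 + 135} = - \frac{737}{142}$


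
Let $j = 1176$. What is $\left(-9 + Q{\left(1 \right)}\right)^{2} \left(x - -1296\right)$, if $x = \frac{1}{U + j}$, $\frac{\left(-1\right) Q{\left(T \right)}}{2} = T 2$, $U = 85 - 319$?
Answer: $\frac{206320777}{942} \approx 2.1902 \cdot 10^{5}$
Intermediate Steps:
$U = -234$ ($U = 85 - 319 = -234$)
$Q{\left(T \right)} = - 4 T$ ($Q{\left(T \right)} = - 2 T 2 = - 2 \cdot 2 T = - 4 T$)
$x = \frac{1}{942}$ ($x = \frac{1}{-234 + 1176} = \frac{1}{942} \approx 0.0010616$)
$\left(-9 + Q{\left(1 \right)}\right)^{2} \left(x - -1296\right) = \left(-9 - 4\right)^{2} \left(\frac{1}{942} - -1296\right) = \left(-9 - 4\right)^{2} \left(\frac{1}{942} + 1296\right) = \left(-13\right)^{2} \cdot \frac{1220833}{942} = 169 \cdot \frac{1220833}{942} = \frac{206320777}{942}$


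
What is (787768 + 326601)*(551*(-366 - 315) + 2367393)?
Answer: 2220003575778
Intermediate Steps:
(787768 + 326601)*(551*(-366 - 315) + 2367393) = 1114369*(551*(-681) + 2367393) = 1114369*(-375231 + 2367393) = 1114369*1992162 = 2220003575778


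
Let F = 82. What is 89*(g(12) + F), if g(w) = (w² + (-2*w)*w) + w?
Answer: -4450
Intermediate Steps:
g(w) = w - w² (g(w) = (w² - 2*w²) + w = -w² + w = w - w²)
89*(g(12) + F) = 89*(12*(1 - 1*12) + 82) = 89*(12*(1 - 12) + 82) = 89*(12*(-11) + 82) = 89*(-132 + 82) = 89*(-50) = -4450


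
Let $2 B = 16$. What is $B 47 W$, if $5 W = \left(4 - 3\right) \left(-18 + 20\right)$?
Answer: $\frac{752}{5} \approx 150.4$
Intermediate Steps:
$B = 8$ ($B = \frac{1}{2} \cdot 16 = 8$)
$W = \frac{2}{5}$ ($W = \frac{\left(4 - 3\right) \left(-18 + 20\right)}{5} = \frac{1 \cdot 2}{5} = \frac{1}{5} \cdot 2 = \frac{2}{5} \approx 0.4$)
$B 47 W = 8 \cdot 47 \cdot \frac{2}{5} = 376 \cdot \frac{2}{5} = \frac{752}{5}$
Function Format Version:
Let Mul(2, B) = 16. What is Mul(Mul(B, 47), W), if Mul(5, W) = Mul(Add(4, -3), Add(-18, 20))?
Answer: Rational(752, 5) ≈ 150.40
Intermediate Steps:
B = 8 (B = Mul(Rational(1, 2), 16) = 8)
W = Rational(2, 5) (W = Mul(Rational(1, 5), Mul(Add(4, -3), Add(-18, 20))) = Mul(Rational(1, 5), Mul(1, 2)) = Mul(Rational(1, 5), 2) = Rational(2, 5) ≈ 0.40000)
Mul(Mul(B, 47), W) = Mul(Mul(8, 47), Rational(2, 5)) = Mul(376, Rational(2, 5)) = Rational(752, 5)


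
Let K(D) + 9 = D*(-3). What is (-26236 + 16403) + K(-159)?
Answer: -9365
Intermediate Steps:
K(D) = -9 - 3*D (K(D) = -9 + D*(-3) = -9 - 3*D)
(-26236 + 16403) + K(-159) = (-26236 + 16403) + (-9 - 3*(-159)) = -9833 + (-9 + 477) = -9833 + 468 = -9365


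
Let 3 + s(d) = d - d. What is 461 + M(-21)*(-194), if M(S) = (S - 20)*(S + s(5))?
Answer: -190435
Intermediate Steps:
s(d) = -3 (s(d) = -3 + (d - d) = -3 + 0 = -3)
M(S) = (-20 + S)*(-3 + S) (M(S) = (S - 20)*(S - 3) = (-20 + S)*(-3 + S))
461 + M(-21)*(-194) = 461 + (60 + (-21)**2 - 23*(-21))*(-194) = 461 + (60 + 441 + 483)*(-194) = 461 + 984*(-194) = 461 - 190896 = -190435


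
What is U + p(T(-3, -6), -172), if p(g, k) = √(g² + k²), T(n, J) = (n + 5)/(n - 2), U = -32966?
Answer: -32966 + 2*√184901/5 ≈ -32794.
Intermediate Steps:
T(n, J) = (5 + n)/(-2 + n)
U + p(T(-3, -6), -172) = -32966 + √(((5 - 3)/(-2 - 3))² + (-172)²) = -32966 + √((2/(-5))² + 29584) = -32966 + √((-⅕*2)² + 29584) = -32966 + √((-⅖)² + 29584) = -32966 + √(4/25 + 29584) = -32966 + √(739604/25) = -32966 + 2*√184901/5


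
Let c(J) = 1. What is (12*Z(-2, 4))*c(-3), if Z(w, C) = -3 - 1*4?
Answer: -84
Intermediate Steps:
Z(w, C) = -7 (Z(w, C) = -3 - 4 = -7)
(12*Z(-2, 4))*c(-3) = (12*(-7))*1 = -84*1 = -84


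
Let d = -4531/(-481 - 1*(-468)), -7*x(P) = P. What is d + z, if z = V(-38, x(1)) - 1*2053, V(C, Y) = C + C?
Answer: -23146/13 ≈ -1780.5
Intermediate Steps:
x(P) = -P/7
V(C, Y) = 2*C
z = -2129 (z = 2*(-38) - 1*2053 = -76 - 2053 = -2129)
d = 4531/13 (d = -4531/(-481 + 468) = -4531/(-13) = -4531*(-1/13) = 4531/13 ≈ 348.54)
d + z = 4531/13 - 2129 = -23146/13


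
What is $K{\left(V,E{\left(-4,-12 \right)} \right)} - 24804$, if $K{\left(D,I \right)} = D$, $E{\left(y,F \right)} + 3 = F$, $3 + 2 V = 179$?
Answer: $-24716$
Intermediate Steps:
$V = 88$ ($V = - \frac{3}{2} + \frac{1}{2} \cdot 179 = - \frac{3}{2} + \frac{179}{2} = 88$)
$E{\left(y,F \right)} = -3 + F$
$K{\left(V,E{\left(-4,-12 \right)} \right)} - 24804 = 88 - 24804 = -24716$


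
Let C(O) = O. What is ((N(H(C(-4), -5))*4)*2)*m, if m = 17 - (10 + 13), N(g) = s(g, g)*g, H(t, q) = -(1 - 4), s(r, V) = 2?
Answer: -288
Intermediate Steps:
H(t, q) = 3 (H(t, q) = -1*(-3) = 3)
N(g) = 2*g
m = -6 (m = 17 - 1*23 = 17 - 23 = -6)
((N(H(C(-4), -5))*4)*2)*m = (((2*3)*4)*2)*(-6) = ((6*4)*2)*(-6) = (24*2)*(-6) = 48*(-6) = -288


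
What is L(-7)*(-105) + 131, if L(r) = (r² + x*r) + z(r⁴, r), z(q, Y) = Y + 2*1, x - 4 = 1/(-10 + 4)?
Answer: -3343/2 ≈ -1671.5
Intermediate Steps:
x = 23/6 (x = 4 + 1/(-10 + 4) = 4 + 1/(-6) = 4 - ⅙ = 23/6 ≈ 3.8333)
z(q, Y) = 2 + Y (z(q, Y) = Y + 2 = 2 + Y)
L(r) = 2 + r² + 29*r/6 (L(r) = (r² + 23*r/6) + (2 + r) = 2 + r² + 29*r/6)
L(-7)*(-105) + 131 = (2 + (-7)² + (29/6)*(-7))*(-105) + 131 = (2 + 49 - 203/6)*(-105) + 131 = (103/6)*(-105) + 131 = -3605/2 + 131 = -3343/2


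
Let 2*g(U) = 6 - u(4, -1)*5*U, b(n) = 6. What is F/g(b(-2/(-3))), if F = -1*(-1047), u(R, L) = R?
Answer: -349/19 ≈ -18.368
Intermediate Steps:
g(U) = 3 - 10*U (g(U) = (6 - 4*5*U)/2 = (6 - 20*U)/2 = 3 - 10*U)
F = 1047
F/g(b(-2/(-3))) = 1047/(3 - 10*6) = 1047/(3 - 60) = 1047/(-57) = 1047*(-1/57) = -349/19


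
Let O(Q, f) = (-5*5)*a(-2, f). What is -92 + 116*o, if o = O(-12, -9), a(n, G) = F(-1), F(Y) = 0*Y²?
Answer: -92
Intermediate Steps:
F(Y) = 0
a(n, G) = 0
O(Q, f) = 0 (O(Q, f) = -5*5*0 = -25*0 = 0)
o = 0
-92 + 116*o = -92 + 116*0 = -92 + 0 = -92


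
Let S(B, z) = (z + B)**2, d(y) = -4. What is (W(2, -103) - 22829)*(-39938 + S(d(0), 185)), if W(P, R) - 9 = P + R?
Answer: 164504017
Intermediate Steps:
S(B, z) = (B + z)**2
W(P, R) = 9 + P + R (W(P, R) = 9 + (P + R) = 9 + P + R)
(W(2, -103) - 22829)*(-39938 + S(d(0), 185)) = ((9 + 2 - 103) - 22829)*(-39938 + (-4 + 185)**2) = (-92 - 22829)*(-39938 + 181**2) = -22921*(-39938 + 32761) = -22921*(-7177) = 164504017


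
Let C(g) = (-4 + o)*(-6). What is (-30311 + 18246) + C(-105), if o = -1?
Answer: -12035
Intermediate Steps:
C(g) = 30 (C(g) = (-4 - 1)*(-6) = -5*(-6) = 30)
(-30311 + 18246) + C(-105) = (-30311 + 18246) + 30 = -12065 + 30 = -12035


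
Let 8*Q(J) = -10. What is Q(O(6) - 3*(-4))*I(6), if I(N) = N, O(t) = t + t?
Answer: -15/2 ≈ -7.5000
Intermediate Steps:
O(t) = 2*t
Q(J) = -5/4 (Q(J) = (⅛)*(-10) = -5/4)
Q(O(6) - 3*(-4))*I(6) = -5/4*6 = -15/2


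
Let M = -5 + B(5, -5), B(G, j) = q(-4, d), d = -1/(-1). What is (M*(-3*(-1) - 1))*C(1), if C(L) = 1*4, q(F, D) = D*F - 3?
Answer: -96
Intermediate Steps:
d = 1 (d = -1*(-1) = 1)
q(F, D) = -3 + D*F
B(G, j) = -7 (B(G, j) = -3 + 1*(-4) = -3 - 4 = -7)
M = -12 (M = -5 - 7 = -12)
C(L) = 4
(M*(-3*(-1) - 1))*C(1) = -12*(-3*(-1) - 1)*4 = -12*(3 - 1)*4 = -12*2*4 = -24*4 = -96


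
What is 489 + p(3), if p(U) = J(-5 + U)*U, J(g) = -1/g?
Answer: 981/2 ≈ 490.50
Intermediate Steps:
p(U) = -U/(-5 + U) (p(U) = (-1/(-5 + U))*U = -U/(-5 + U))
489 + p(3) = 489 - 1*3/(-5 + 3) = 489 - 1*3/(-2) = 489 - 1*3*(-½) = 489 + 3/2 = 981/2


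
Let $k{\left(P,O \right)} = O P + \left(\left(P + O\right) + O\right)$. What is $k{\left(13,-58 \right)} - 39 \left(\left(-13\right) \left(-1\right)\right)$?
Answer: $-1364$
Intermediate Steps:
$k{\left(P,O \right)} = P + 2 O + O P$ ($k{\left(P,O \right)} = O P + \left(\left(O + P\right) + O\right) = O P + \left(P + 2 O\right) = P + 2 O + O P$)
$k{\left(13,-58 \right)} - 39 \left(\left(-13\right) \left(-1\right)\right) = \left(13 + 2 \left(-58\right) - 754\right) - 39 \left(\left(-13\right) \left(-1\right)\right) = \left(13 - 116 - 754\right) - 507 = -857 - 507 = -1364$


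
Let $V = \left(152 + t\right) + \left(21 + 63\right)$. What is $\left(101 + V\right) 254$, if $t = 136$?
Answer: $120142$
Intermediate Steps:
$V = 372$ ($V = \left(152 + 136\right) + \left(21 + 63\right) = 288 + 84 = 372$)
$\left(101 + V\right) 254 = \left(101 + 372\right) 254 = 473 \cdot 254 = 120142$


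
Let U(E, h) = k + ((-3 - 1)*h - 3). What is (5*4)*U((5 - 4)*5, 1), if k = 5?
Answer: -40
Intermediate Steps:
U(E, h) = 2 - 4*h (U(E, h) = 5 + ((-3 - 1)*h - 3) = 5 + (-4*h - 3) = 5 + (-3 - 4*h) = 2 - 4*h)
(5*4)*U((5 - 4)*5, 1) = (5*4)*(2 - 4*1) = 20*(2 - 4) = 20*(-2) = -40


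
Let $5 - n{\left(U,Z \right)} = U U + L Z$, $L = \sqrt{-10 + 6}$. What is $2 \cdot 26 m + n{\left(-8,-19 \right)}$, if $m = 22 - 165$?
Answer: $-7495 + 38 i \approx -7495.0 + 38.0 i$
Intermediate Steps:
$L = 2 i$ ($L = \sqrt{-4} = 2 i \approx 2.0 i$)
$m = -143$ ($m = 22 - 165 = -143$)
$n{\left(U,Z \right)} = 5 - U^{2} - 2 i Z$ ($n{\left(U,Z \right)} = 5 - \left(U U + 2 i Z\right) = 5 - \left(U^{2} + 2 i Z\right) = 5 - U^{2} - 2 i Z$)
$2 \cdot 26 m + n{\left(-8,-19 \right)} = 2 \cdot 26 \left(-143\right) - \left(59 + 2 i \left(-19\right)\right) = 52 \left(-143\right) + \left(5 - 64 + 38 i\right) = -7436 + \left(5 - 64 + 38 i\right) = -7436 - \left(59 - 38 i\right) = -7495 + 38 i$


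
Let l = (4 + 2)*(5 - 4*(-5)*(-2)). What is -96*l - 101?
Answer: 20059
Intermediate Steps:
l = -210 (l = 6*(5 + 20*(-2)) = 6*(5 - 40) = 6*(-35) = -210)
-96*l - 101 = -96*(-210) - 101 = 20160 - 101 = 20059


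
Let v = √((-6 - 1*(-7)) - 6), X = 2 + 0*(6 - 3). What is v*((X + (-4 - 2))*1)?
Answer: -4*I*√5 ≈ -8.9443*I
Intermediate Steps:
X = 2 (X = 2 + 0*3 = 2 + 0 = 2)
v = I*√5 (v = √((-6 + 7) - 6) = √(1 - 6) = √(-5) = I*√5 ≈ 2.2361*I)
v*((X + (-4 - 2))*1) = (I*√5)*((2 + (-4 - 2))*1) = (I*√5)*((2 - 6)*1) = (I*√5)*(-4*1) = (I*√5)*(-4) = -4*I*√5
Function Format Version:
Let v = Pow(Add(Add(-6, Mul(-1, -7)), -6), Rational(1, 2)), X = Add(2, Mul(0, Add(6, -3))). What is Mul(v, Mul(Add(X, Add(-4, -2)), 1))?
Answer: Mul(-4, I, Pow(5, Rational(1, 2))) ≈ Mul(-8.9443, I)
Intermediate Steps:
X = 2 (X = Add(2, Mul(0, 3)) = Add(2, 0) = 2)
v = Mul(I, Pow(5, Rational(1, 2))) (v = Pow(Add(Add(-6, 7), -6), Rational(1, 2)) = Pow(Add(1, -6), Rational(1, 2)) = Pow(-5, Rational(1, 2)) = Mul(I, Pow(5, Rational(1, 2))) ≈ Mul(2.2361, I))
Mul(v, Mul(Add(X, Add(-4, -2)), 1)) = Mul(Mul(I, Pow(5, Rational(1, 2))), Mul(Add(2, Add(-4, -2)), 1)) = Mul(Mul(I, Pow(5, Rational(1, 2))), Mul(Add(2, -6), 1)) = Mul(Mul(I, Pow(5, Rational(1, 2))), Mul(-4, 1)) = Mul(Mul(I, Pow(5, Rational(1, 2))), -4) = Mul(-4, I, Pow(5, Rational(1, 2)))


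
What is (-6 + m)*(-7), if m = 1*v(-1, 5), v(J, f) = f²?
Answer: -133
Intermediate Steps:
m = 25 (m = 1*5² = 1*25 = 25)
(-6 + m)*(-7) = (-6 + 25)*(-7) = 19*(-7) = -133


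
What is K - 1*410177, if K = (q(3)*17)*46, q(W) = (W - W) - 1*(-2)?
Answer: -408613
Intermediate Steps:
q(W) = 2 (q(W) = 0 + 2 = 2)
K = 1564 (K = (2*17)*46 = 34*46 = 1564)
K - 1*410177 = 1564 - 1*410177 = 1564 - 410177 = -408613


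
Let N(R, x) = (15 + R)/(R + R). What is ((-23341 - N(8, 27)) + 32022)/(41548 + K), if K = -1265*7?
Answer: 138873/523088 ≈ 0.26549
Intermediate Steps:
N(R, x) = (15 + R)/(2*R) (N(R, x) = (15 + R)/((2*R)) = (15 + R)*(1/(2*R)) = (15 + R)/(2*R))
K = -8855
((-23341 - N(8, 27)) + 32022)/(41548 + K) = ((-23341 - (15 + 8)/(2*8)) + 32022)/(41548 - 8855) = ((-23341 - 23/(2*8)) + 32022)/32693 = ((-23341 - 1*23/16) + 32022)*(1/32693) = ((-23341 - 23/16) + 32022)*(1/32693) = (-373479/16 + 32022)*(1/32693) = (138873/16)*(1/32693) = 138873/523088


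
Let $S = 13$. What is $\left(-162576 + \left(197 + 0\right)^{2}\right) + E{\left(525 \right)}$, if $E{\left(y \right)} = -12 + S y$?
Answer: $-116954$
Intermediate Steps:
$E{\left(y \right)} = -12 + 13 y$
$\left(-162576 + \left(197 + 0\right)^{2}\right) + E{\left(525 \right)} = \left(-162576 + \left(197 + 0\right)^{2}\right) + \left(-12 + 13 \cdot 525\right) = \left(-162576 + 197^{2}\right) + \left(-12 + 6825\right) = \left(-162576 + 38809\right) + 6813 = -123767 + 6813 = -116954$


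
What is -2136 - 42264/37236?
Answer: -6631530/3103 ≈ -2137.1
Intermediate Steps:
-2136 - 42264/37236 = -2136 - 42264*1/37236 = -2136 - 3522/3103 = -6631530/3103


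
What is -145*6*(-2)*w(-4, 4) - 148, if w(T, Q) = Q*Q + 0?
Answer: 27692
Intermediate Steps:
w(T, Q) = Q**2 (w(T, Q) = Q**2 + 0 = Q**2)
-145*6*(-2)*w(-4, 4) - 148 = -145*6*(-2)*4**2 - 148 = -(-1740)*16 - 148 = -145*(-192) - 148 = 27840 - 148 = 27692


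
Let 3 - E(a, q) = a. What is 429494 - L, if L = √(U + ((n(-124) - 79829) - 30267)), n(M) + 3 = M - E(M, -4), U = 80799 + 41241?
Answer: 429494 - √11690 ≈ 4.2939e+5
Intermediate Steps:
E(a, q) = 3 - a
U = 122040
n(M) = -6 + 2*M (n(M) = -3 + (M - (3 - M)) = -3 + (M + (-3 + M)) = -3 + (-3 + 2*M) = -6 + 2*M)
L = √11690 (L = √(122040 + (((-6 + 2*(-124)) - 79829) - 30267)) = √(122040 + (((-6 - 248) - 79829) - 30267)) = √(122040 + ((-254 - 79829) - 30267)) = √(122040 + (-80083 - 30267)) = √(122040 - 110350) = √11690 ≈ 108.12)
429494 - L = 429494 - √11690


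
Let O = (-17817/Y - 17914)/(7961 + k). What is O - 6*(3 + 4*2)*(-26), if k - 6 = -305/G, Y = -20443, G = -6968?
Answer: 1944902552323588/1134880081923 ≈ 1713.8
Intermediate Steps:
k = 42113/6968 (k = 6 - 305/(-6968) = 6 - 305*(-1/6968) = 6 + 305/6968 = 42113/6968 ≈ 6.0438)
O = -2551668256280/1134880081923 (O = (-17817/(-20443) - 17914)/(7961 + 42113/6968) = (-17817*(-1/20443) - 17914)/(55514361/6968) = (17817/20443 - 17914)*(6968/55514361) = -366198085/20443*6968/55514361 = -2551668256280/1134880081923 ≈ -2.2484)
O - 6*(3 + 4*2)*(-26) = -2551668256280/1134880081923 - 6*(3 + 4*2)*(-26) = -2551668256280/1134880081923 - 6*(3 + 8)*(-26) = -2551668256280/1134880081923 - 6*11*(-26) = -2551668256280/1134880081923 - 66*(-26) = -2551668256280/1134880081923 - 1*(-1716) = -2551668256280/1134880081923 + 1716 = 1944902552323588/1134880081923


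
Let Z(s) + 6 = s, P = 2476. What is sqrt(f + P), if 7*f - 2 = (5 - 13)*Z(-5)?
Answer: sqrt(121954)/7 ≈ 49.888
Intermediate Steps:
Z(s) = -6 + s
f = 90/7 (f = 2/7 + ((5 - 13)*(-6 - 5))/7 = 2/7 + (-8*(-11))/7 = 2/7 + (1/7)*88 = 2/7 + 88/7 = 90/7 ≈ 12.857)
sqrt(f + P) = sqrt(90/7 + 2476) = sqrt(17422/7) = sqrt(121954)/7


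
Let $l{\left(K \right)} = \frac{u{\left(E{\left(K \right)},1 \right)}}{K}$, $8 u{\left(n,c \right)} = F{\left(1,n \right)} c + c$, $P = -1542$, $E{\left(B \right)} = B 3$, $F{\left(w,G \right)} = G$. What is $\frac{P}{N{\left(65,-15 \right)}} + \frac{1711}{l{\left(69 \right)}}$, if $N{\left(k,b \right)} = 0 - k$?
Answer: $\frac{593379}{130} \approx 4564.5$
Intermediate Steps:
$E{\left(B \right)} = 3 B$
$u{\left(n,c \right)} = \frac{c}{8} + \frac{c n}{8}$ ($u{\left(n,c \right)} = \frac{n c + c}{8} = \frac{c n + c}{8} = \frac{c + c n}{8} = \frac{c}{8} + \frac{c n}{8}$)
$N{\left(k,b \right)} = - k$
$l{\left(K \right)} = \frac{\frac{1}{8} + \frac{3 K}{8}}{K}$ ($l{\left(K \right)} = \frac{\frac{1}{8} \cdot 1 \left(1 + 3 K\right)}{K} = \frac{\frac{1}{8} + \frac{3 K}{8}}{K}$)
$\frac{P}{N{\left(65,-15 \right)}} + \frac{1711}{l{\left(69 \right)}} = - \frac{1542}{\left(-1\right) 65} + \frac{1711}{\frac{1}{8} \cdot \frac{1}{69} \left(1 + 3 \cdot 69\right)} = - \frac{1542}{-65} + \frac{1711}{\frac{1}{8} \cdot \frac{1}{69} \left(1 + 207\right)} = \left(-1542\right) \left(- \frac{1}{65}\right) + \frac{1711}{\frac{1}{8} \cdot \frac{1}{69} \cdot 208} = \frac{1542}{65} + \frac{1711}{\frac{26}{69}} = \frac{1542}{65} + 1711 \cdot \frac{69}{26} = \frac{1542}{65} + \frac{118059}{26} = \frac{593379}{130}$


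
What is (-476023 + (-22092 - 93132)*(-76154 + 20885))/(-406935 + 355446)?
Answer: -6367839233/51489 ≈ -1.2367e+5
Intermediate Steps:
(-476023 + (-22092 - 93132)*(-76154 + 20885))/(-406935 + 355446) = (-476023 - 115224*(-55269))/(-51489) = (-476023 + 6368315256)*(-1/51489) = 6367839233*(-1/51489) = -6367839233/51489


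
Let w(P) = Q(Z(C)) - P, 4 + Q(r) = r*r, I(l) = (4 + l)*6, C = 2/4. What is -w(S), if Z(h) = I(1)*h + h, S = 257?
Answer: 83/4 ≈ 20.750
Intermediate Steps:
C = ½ (C = 2*(¼) = ½ ≈ 0.50000)
I(l) = 24 + 6*l
Z(h) = 31*h (Z(h) = (24 + 6*1)*h + h = (24 + 6)*h + h = 30*h + h = 31*h)
Q(r) = -4 + r² (Q(r) = -4 + r*r = -4 + r²)
w(P) = 945/4 - P (w(P) = (-4 + (31*(½))²) - P = (-4 + (31/2)²) - P = (-4 + 961/4) - P = 945/4 - P)
-w(S) = -(945/4 - 1*257) = -(945/4 - 257) = -1*(-83/4) = 83/4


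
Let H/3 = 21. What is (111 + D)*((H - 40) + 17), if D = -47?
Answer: 2560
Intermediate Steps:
H = 63 (H = 3*21 = 63)
(111 + D)*((H - 40) + 17) = (111 - 47)*((63 - 40) + 17) = 64*(23 + 17) = 64*40 = 2560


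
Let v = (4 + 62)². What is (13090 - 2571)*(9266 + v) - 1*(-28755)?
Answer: 143318573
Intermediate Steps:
v = 4356 (v = 66² = 4356)
(13090 - 2571)*(9266 + v) - 1*(-28755) = (13090 - 2571)*(9266 + 4356) - 1*(-28755) = 10519*13622 + 28755 = 143289818 + 28755 = 143318573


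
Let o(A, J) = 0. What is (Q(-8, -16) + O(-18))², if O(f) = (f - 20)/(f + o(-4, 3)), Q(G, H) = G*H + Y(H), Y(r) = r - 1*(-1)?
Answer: 1073296/81 ≈ 13251.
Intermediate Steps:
Y(r) = 1 + r (Y(r) = r + 1 = 1 + r)
Q(G, H) = 1 + H + G*H (Q(G, H) = G*H + (1 + H) = 1 + H + G*H)
O(f) = (-20 + f)/f (O(f) = (f - 20)/(f + 0) = (-20 + f)/f)
(Q(-8, -16) + O(-18))² = ((1 - 16 - 8*(-16)) + (-20 - 18)/(-18))² = ((1 - 16 + 128) - 1/18*(-38))² = (113 + 19/9)² = (1036/9)² = 1073296/81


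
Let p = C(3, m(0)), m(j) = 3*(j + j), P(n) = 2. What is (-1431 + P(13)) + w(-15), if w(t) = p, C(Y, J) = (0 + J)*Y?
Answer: -1429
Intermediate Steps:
m(j) = 6*j (m(j) = 3*(2*j) = 6*j)
C(Y, J) = J*Y
p = 0 (p = (6*0)*3 = 0*3 = 0)
w(t) = 0
(-1431 + P(13)) + w(-15) = (-1431 + 2) + 0 = -1429 + 0 = -1429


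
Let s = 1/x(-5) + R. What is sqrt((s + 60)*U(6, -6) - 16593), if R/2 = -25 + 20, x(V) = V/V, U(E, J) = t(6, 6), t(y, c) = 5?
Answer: I*sqrt(16338) ≈ 127.82*I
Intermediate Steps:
U(E, J) = 5
x(V) = 1
R = -10 (R = 2*(-25 + 20) = 2*(-5) = -10)
s = -9 (s = 1/1 - 10 = 1 - 10 = -9)
sqrt((s + 60)*U(6, -6) - 16593) = sqrt((-9 + 60)*5 - 16593) = sqrt(51*5 - 16593) = sqrt(255 - 16593) = sqrt(-16338) = I*sqrt(16338)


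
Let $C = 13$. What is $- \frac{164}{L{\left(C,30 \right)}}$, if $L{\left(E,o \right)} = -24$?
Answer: $\frac{41}{6} \approx 6.8333$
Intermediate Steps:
$- \frac{164}{L{\left(C,30 \right)}} = - \frac{164}{-24} = \left(-164\right) \left(- \frac{1}{24}\right) = \frac{41}{6}$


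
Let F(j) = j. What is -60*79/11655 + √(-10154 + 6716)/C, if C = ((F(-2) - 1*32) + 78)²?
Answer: -316/777 + 3*I*√382/1936 ≈ -0.40669 + 0.030286*I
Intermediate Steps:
C = 1936 (C = ((-2 - 1*32) + 78)² = ((-2 - 32) + 78)² = (-34 + 78)² = 44² = 1936)
-60*79/11655 + √(-10154 + 6716)/C = -60*79/11655 + √(-10154 + 6716)/1936 = -4740*1/11655 + √(-3438)*(1/1936) = -316/777 + (3*I*√382)*(1/1936) = -316/777 + 3*I*√382/1936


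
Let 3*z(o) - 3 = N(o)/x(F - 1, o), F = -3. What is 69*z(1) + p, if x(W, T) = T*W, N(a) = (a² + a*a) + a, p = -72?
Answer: -81/4 ≈ -20.250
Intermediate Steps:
N(a) = a + 2*a² (N(a) = (a² + a²) + a = 2*a² + a = a + 2*a²)
z(o) = 11/12 - o/6 (z(o) = 1 + ((o*(1 + 2*o))/((o*(-3 - 1))))/3 = 1 + ((o*(1 + 2*o))/((o*(-4))))/3 = 1 + ((o*(1 + 2*o))/((-4*o)))/3 = 1 + ((o*(1 + 2*o))*(-1/(4*o)))/3 = 1 + (-¼ - o/2)/3 = 1 + (-1/12 - o/6) = 11/12 - o/6)
69*z(1) + p = 69*(11/12 - ⅙*1) - 72 = 69*(11/12 - ⅙) - 72 = 69*(¾) - 72 = 207/4 - 72 = -81/4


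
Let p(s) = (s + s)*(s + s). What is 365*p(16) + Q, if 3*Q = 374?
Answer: 1121654/3 ≈ 3.7388e+5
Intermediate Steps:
p(s) = 4*s**2 (p(s) = (2*s)*(2*s) = 4*s**2)
Q = 374/3 (Q = (1/3)*374 = 374/3 ≈ 124.67)
365*p(16) + Q = 365*(4*16**2) + 374/3 = 365*(4*256) + 374/3 = 365*1024 + 374/3 = 373760 + 374/3 = 1121654/3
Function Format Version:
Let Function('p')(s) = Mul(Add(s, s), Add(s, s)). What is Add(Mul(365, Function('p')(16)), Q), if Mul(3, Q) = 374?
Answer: Rational(1121654, 3) ≈ 3.7388e+5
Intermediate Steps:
Function('p')(s) = Mul(4, Pow(s, 2)) (Function('p')(s) = Mul(Mul(2, s), Mul(2, s)) = Mul(4, Pow(s, 2)))
Q = Rational(374, 3) (Q = Mul(Rational(1, 3), 374) = Rational(374, 3) ≈ 124.67)
Add(Mul(365, Function('p')(16)), Q) = Add(Mul(365, Mul(4, Pow(16, 2))), Rational(374, 3)) = Add(Mul(365, Mul(4, 256)), Rational(374, 3)) = Add(Mul(365, 1024), Rational(374, 3)) = Add(373760, Rational(374, 3)) = Rational(1121654, 3)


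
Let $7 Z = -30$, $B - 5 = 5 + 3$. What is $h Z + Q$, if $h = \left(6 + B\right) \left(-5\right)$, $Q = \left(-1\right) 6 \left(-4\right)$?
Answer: $\frac{3018}{7} \approx 431.14$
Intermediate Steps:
$B = 13$ ($B = 5 + \left(5 + 3\right) = 5 + 8 = 13$)
$Q = 24$ ($Q = \left(-6\right) \left(-4\right) = 24$)
$Z = - \frac{30}{7}$ ($Z = \frac{1}{7} \left(-30\right) = - \frac{30}{7} \approx -4.2857$)
$h = -95$ ($h = \left(6 + 13\right) \left(-5\right) = 19 \left(-5\right) = -95$)
$h Z + Q = \left(-95\right) \left(- \frac{30}{7}\right) + 24 = \frac{2850}{7} + 24 = \frac{3018}{7}$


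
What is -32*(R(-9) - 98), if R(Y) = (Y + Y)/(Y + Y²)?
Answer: 3144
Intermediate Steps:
R(Y) = 2*Y/(Y + Y²) (R(Y) = (2*Y)/(Y + Y²) = 2*Y/(Y + Y²))
-32*(R(-9) - 98) = -32*(2/(1 - 9) - 98) = -32*(2/(-8) - 98) = -32*(2*(-⅛) - 98) = -32*(-¼ - 98) = -32*(-393/4) = 3144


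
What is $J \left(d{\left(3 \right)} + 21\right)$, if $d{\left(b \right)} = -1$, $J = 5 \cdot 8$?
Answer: $800$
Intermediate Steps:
$J = 40$
$J \left(d{\left(3 \right)} + 21\right) = 40 \left(-1 + 21\right) = 40 \cdot 20 = 800$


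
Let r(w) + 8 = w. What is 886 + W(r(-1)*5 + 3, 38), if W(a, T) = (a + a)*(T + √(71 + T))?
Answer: -2306 - 84*√109 ≈ -3183.0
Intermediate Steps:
r(w) = -8 + w
W(a, T) = 2*a*(T + √(71 + T)) (W(a, T) = (2*a)*(T + √(71 + T)) = 2*a*(T + √(71 + T)))
886 + W(r(-1)*5 + 3, 38) = 886 + 2*((-8 - 1)*5 + 3)*(38 + √(71 + 38)) = 886 + 2*(-9*5 + 3)*(38 + √109) = 886 + 2*(-45 + 3)*(38 + √109) = 886 + 2*(-42)*(38 + √109) = 886 + (-3192 - 84*√109) = -2306 - 84*√109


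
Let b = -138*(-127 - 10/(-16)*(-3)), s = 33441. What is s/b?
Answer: 44588/23713 ≈ 1.8803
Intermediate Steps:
b = 71139/4 (b = -138*(-127 - 10*(-1/16)*(-3)) = -138*(-127 + (5/8)*(-3)) = -138*(-127 - 15/8) = -138*(-1031/8) = 71139/4 ≈ 17785.)
s/b = 33441/(71139/4) = 33441*(4/71139) = 44588/23713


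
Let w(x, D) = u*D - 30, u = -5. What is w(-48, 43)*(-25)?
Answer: 6125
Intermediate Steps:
w(x, D) = -30 - 5*D (w(x, D) = -5*D - 30 = -30 - 5*D)
w(-48, 43)*(-25) = (-30 - 5*43)*(-25) = (-30 - 215)*(-25) = -245*(-25) = 6125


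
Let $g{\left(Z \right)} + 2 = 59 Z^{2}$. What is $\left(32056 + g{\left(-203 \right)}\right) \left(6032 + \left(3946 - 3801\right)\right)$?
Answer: $15216329145$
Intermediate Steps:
$g{\left(Z \right)} = -2 + 59 Z^{2}$
$\left(32056 + g{\left(-203 \right)}\right) \left(6032 + \left(3946 - 3801\right)\right) = \left(32056 - \left(2 - 59 \left(-203\right)^{2}\right)\right) \left(6032 + \left(3946 - 3801\right)\right) = \left(32056 + \left(-2 + 59 \cdot 41209\right)\right) \left(6032 + 145\right) = \left(32056 + \left(-2 + 2431331\right)\right) 6177 = \left(32056 + 2431329\right) 6177 = 2463385 \cdot 6177 = 15216329145$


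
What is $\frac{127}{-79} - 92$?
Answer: $- \frac{7395}{79} \approx -93.608$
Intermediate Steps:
$\frac{127}{-79} - 92 = 127 \left(- \frac{1}{79}\right) - 92 = - \frac{127}{79} - 92 = - \frac{7395}{79}$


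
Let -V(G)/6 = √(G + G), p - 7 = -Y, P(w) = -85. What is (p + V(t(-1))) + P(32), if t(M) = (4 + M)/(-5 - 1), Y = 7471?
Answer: -7549 - 6*I ≈ -7549.0 - 6.0*I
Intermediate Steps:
t(M) = -⅔ - M/6 (t(M) = (4 + M)/(-6) = (4 + M)*(-⅙) = -⅔ - M/6)
p = -7464 (p = 7 - 1*7471 = 7 - 7471 = -7464)
V(G) = -6*√2*√G (V(G) = -6*√(G + G) = -6*√2*√G)
(p + V(t(-1))) + P(32) = (-7464 - 6*√2*√(-⅔ - ⅙*(-1))) - 85 = (-7464 - 6*√2*√(-⅔ + ⅙)) - 85 = (-7464 - 6*√2*√(-½)) - 85 = (-7464 - 6*√2*I*√2/2) - 85 = (-7464 - 6*I) - 85 = -7549 - 6*I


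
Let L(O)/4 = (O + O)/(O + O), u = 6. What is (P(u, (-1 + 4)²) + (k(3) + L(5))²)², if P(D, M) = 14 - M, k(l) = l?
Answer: 2916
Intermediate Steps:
L(O) = 4 (L(O) = 4*((O + O)/(O + O)) = 4*((2*O)/((2*O))) = 4*((2*O)*(1/(2*O))) = 4*1 = 4)
(P(u, (-1 + 4)²) + (k(3) + L(5))²)² = ((14 - (-1 + 4)²) + (3 + 4)²)² = ((14 - 1*3²) + 7²)² = ((14 - 1*9) + 49)² = ((14 - 9) + 49)² = (5 + 49)² = 54² = 2916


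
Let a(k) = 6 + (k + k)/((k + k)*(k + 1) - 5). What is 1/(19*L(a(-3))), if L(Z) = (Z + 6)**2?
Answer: 49/115596 ≈ 0.00042389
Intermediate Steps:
a(k) = 6 + 2*k/(-5 + 2*k*(1 + k)) (a(k) = 6 + (2*k)/((2*k)*(1 + k) - 5) = 6 + (2*k)/(2*k*(1 + k) - 5) = 6 + (2*k)/(-5 + 2*k*(1 + k)) = 6 + 2*k/(-5 + 2*k*(1 + k)))
L(Z) = (6 + Z)**2
1/(19*L(a(-3))) = 1/(19*(6 + 2*(-15 + 6*(-3)**2 + 7*(-3))/(-5 + 2*(-3) + 2*(-3)**2))**2) = 1/(19*(6 + 2*(-15 + 6*9 - 21)/(-5 - 6 + 2*9))**2) = 1/(19*(6 + 2*(-15 + 54 - 21)/(-5 - 6 + 18))**2) = 1/(19*(6 + 2*18/7)**2) = 1/(19*(6 + 2*(1/7)*18)**2) = 1/(19*(6 + 36/7)**2) = 1/(19*(78/7)**2) = 1/(19*(6084/49)) = 1/(115596/49) = 49/115596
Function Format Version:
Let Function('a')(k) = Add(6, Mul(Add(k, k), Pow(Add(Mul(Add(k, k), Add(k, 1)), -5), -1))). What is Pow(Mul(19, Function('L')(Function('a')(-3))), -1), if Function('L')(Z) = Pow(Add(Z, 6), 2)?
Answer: Rational(49, 115596) ≈ 0.00042389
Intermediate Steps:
Function('a')(k) = Add(6, Mul(2, k, Pow(Add(-5, Mul(2, k, Add(1, k))), -1))) (Function('a')(k) = Add(6, Mul(Mul(2, k), Pow(Add(Mul(Mul(2, k), Add(1, k)), -5), -1))) = Add(6, Mul(Mul(2, k), Pow(Add(Mul(2, k, Add(1, k)), -5), -1))) = Add(6, Mul(Mul(2, k), Pow(Add(-5, Mul(2, k, Add(1, k))), -1))) = Add(6, Mul(2, k, Pow(Add(-5, Mul(2, k, Add(1, k))), -1))))
Function('L')(Z) = Pow(Add(6, Z), 2)
Pow(Mul(19, Function('L')(Function('a')(-3))), -1) = Pow(Mul(19, Pow(Add(6, Mul(2, Pow(Add(-5, Mul(2, -3), Mul(2, Pow(-3, 2))), -1), Add(-15, Mul(6, Pow(-3, 2)), Mul(7, -3)))), 2)), -1) = Pow(Mul(19, Pow(Add(6, Mul(2, Pow(Add(-5, -6, Mul(2, 9)), -1), Add(-15, Mul(6, 9), -21))), 2)), -1) = Pow(Mul(19, Pow(Add(6, Mul(2, Pow(Add(-5, -6, 18), -1), Add(-15, 54, -21))), 2)), -1) = Pow(Mul(19, Pow(Add(6, Mul(2, Pow(7, -1), 18)), 2)), -1) = Pow(Mul(19, Pow(Add(6, Mul(2, Rational(1, 7), 18)), 2)), -1) = Pow(Mul(19, Pow(Add(6, Rational(36, 7)), 2)), -1) = Pow(Mul(19, Pow(Rational(78, 7), 2)), -1) = Pow(Mul(19, Rational(6084, 49)), -1) = Pow(Rational(115596, 49), -1) = Rational(49, 115596)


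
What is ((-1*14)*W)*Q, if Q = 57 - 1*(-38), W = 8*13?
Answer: -138320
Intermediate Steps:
W = 104
Q = 95 (Q = 57 + 38 = 95)
((-1*14)*W)*Q = (-1*14*104)*95 = -14*104*95 = -1456*95 = -138320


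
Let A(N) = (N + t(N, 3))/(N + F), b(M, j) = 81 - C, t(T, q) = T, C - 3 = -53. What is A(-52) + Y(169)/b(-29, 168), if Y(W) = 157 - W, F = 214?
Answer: -7784/10611 ≈ -0.73358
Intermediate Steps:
C = -50 (C = 3 - 53 = -50)
b(M, j) = 131 (b(M, j) = 81 - 1*(-50) = 81 + 50 = 131)
A(N) = 2*N/(214 + N) (A(N) = (N + N)/(N + 214) = (2*N)/(214 + N) = 2*N/(214 + N))
A(-52) + Y(169)/b(-29, 168) = 2*(-52)/(214 - 52) + (157 - 1*169)/131 = 2*(-52)/162 + (157 - 169)*(1/131) = 2*(-52)*(1/162) - 12*1/131 = -52/81 - 12/131 = -7784/10611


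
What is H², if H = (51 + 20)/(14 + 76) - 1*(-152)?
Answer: 189090001/8100 ≈ 23344.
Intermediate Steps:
H = 13751/90 (H = 71/90 + 152 = 13751/90 ≈ 152.79)
H² = (13751/90)² = 189090001/8100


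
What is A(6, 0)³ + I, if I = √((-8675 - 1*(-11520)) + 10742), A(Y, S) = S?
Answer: √13587 ≈ 116.56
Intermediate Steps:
I = √13587 (I = √((-8675 + 11520) + 10742) = √(2845 + 10742) = √13587 ≈ 116.56)
A(6, 0)³ + I = 0³ + √13587 = 0 + √13587 = √13587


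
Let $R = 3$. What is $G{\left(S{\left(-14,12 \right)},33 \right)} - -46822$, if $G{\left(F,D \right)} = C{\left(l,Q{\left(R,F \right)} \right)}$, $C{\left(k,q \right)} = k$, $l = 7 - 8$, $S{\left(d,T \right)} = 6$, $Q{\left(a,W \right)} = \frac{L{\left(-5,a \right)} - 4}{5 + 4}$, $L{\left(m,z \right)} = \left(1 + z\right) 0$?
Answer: $46821$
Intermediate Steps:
$L{\left(m,z \right)} = 0$
$Q{\left(a,W \right)} = - \frac{4}{9}$ ($Q{\left(a,W \right)} = \frac{0 - 4}{5 + 4} = - \frac{4}{9}$)
$l = -1$ ($l = 7 - 8 = -1$)
$G{\left(F,D \right)} = -1$
$G{\left(S{\left(-14,12 \right)},33 \right)} - -46822 = -1 - -46822 = -1 + 46822 = 46821$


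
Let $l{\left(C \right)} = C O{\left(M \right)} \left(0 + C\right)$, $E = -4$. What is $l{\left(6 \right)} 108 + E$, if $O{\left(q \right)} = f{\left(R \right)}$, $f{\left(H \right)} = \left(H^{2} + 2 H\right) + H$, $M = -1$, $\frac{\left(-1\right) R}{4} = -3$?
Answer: $699836$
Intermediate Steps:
$R = 12$ ($R = \left(-4\right) \left(-3\right) = 12$)
$f{\left(H \right)} = H^{2} + 3 H$
$O{\left(q \right)} = 180$ ($O{\left(q \right)} = 12 \left(3 + 12\right) = 12 \cdot 15 = 180$)
$l{\left(C \right)} = 180 C^{2}$ ($l{\left(C \right)} = C 180 \left(0 + C\right) = 180 C C = 180 C^{2}$)
$l{\left(6 \right)} 108 + E = 180 \cdot 6^{2} \cdot 108 - 4 = 180 \cdot 36 \cdot 108 - 4 = 6480 \cdot 108 - 4 = 699840 - 4 = 699836$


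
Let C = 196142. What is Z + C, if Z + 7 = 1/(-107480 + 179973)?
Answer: 14218414556/72493 ≈ 1.9614e+5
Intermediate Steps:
Z = -507450/72493 (Z = -7 + 1/(-107480 + 179973) = -7 + 1/72493 = -507450/72493 ≈ -7.0000)
Z + C = -507450/72493 + 196142 = 14218414556/72493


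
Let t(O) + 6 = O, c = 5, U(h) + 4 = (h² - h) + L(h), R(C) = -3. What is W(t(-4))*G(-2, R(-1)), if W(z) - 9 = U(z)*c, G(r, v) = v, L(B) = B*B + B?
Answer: -2967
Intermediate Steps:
L(B) = B + B² (L(B) = B² + B = B + B²)
U(h) = -4 + h² - h + h*(1 + h) (U(h) = -4 + ((h² - h) + h*(1 + h)) = -4 + (h² - h + h*(1 + h)) = -4 + h² - h + h*(1 + h))
t(O) = -6 + O
W(z) = -11 + 10*z² (W(z) = 9 + (-4 + 2*z²)*5 = 9 + (-20 + 10*z²) = -11 + 10*z²)
W(t(-4))*G(-2, R(-1)) = (-11 + 10*(-6 - 4)²)*(-3) = (-11 + 10*(-10)²)*(-3) = (-11 + 10*100)*(-3) = (-11 + 1000)*(-3) = 989*(-3) = -2967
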